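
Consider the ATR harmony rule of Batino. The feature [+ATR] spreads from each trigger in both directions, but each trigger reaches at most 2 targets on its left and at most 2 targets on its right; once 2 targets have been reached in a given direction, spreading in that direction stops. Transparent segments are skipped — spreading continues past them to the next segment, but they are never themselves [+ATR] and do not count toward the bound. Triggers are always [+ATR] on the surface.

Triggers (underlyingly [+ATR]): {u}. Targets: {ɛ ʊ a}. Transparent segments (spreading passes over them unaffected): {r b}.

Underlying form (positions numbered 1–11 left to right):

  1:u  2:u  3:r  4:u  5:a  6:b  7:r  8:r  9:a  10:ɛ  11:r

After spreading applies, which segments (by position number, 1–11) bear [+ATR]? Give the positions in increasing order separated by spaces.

From /u/ at 1 rightward: 2 /u/ is itself a trigger — this domain ends here.
From /u/ at 1 leftward: word edge.
From /u/ at 2 rightward: 3 /r/ transparent; 4 /u/ is itself a trigger — this domain ends here.
From /u/ at 2 leftward: 1 /u/ is itself a trigger — this domain ends here.
From /u/ at 4 rightward: 5 /a/ → [+ATR]; 6 /b/ transparent; 7 /r/ transparent; 8 /r/ transparent; 9 /a/ → [+ATR]; bound reached.
From /u/ at 4 leftward: 3 /r/ transparent; 2 /u/ is itself a trigger — this domain ends here.
Target with no active source: position 10 stays [-ATR].

1 2 4 5 9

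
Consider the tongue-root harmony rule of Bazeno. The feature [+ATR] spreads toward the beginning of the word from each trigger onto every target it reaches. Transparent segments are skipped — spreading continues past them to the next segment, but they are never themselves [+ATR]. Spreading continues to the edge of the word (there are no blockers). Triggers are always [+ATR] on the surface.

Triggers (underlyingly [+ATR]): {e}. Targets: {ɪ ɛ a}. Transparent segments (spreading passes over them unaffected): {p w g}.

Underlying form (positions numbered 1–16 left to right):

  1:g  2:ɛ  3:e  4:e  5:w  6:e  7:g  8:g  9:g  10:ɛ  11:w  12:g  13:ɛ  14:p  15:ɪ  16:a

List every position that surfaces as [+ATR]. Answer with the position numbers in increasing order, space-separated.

2 3 4 6

From /e/ at 3 leftward: 2 /ɛ/ → [+ATR]; 1 /g/ transparent; word edge.
From /e/ at 4 leftward: 3 /e/ is itself a trigger — this domain ends here.
From /e/ at 6 leftward: 5 /w/ transparent; 4 /e/ is itself a trigger — this domain ends here.
Targets with no active source: positions 10 13 15 16 stay [-ATR].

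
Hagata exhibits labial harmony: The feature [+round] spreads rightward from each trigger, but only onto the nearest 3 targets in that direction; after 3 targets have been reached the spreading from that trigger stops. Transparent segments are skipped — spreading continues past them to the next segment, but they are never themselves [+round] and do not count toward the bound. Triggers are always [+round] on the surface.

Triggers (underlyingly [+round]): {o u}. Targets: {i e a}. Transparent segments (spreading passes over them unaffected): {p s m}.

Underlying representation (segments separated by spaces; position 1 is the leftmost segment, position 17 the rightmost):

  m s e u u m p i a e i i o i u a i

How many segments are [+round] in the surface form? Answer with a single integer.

10

From /u/ at 4 rightward: 5 /u/ is itself a trigger — this domain ends here.
From /u/ at 5 rightward: 6 /m/ transparent; 7 /p/ transparent; 8 /i/ → [+round]; 9 /a/ → [+round]; 10 /e/ → [+round]; bound reached.
From /o/ at 13 rightward: 14 /i/ → [+round]; 15 /u/ is itself a trigger — this domain ends here.
From /u/ at 15 rightward: 16 /a/ → [+round]; 17 /i/ → [+round]; word edge.
Targets with no active source: positions 3 11 12 stay [-round].
[+round] positions on the surface: 4 5 8 9 10 13 14 15 16 17.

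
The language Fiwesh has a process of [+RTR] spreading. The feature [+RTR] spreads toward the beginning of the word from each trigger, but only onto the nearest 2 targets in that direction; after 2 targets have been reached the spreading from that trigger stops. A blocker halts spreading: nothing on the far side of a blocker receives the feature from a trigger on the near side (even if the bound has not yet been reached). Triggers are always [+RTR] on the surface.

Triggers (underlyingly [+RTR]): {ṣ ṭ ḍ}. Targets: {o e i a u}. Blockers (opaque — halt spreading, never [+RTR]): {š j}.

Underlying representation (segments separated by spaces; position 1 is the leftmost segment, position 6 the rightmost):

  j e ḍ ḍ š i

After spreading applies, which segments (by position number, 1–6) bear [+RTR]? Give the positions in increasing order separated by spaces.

2 3 4

From /ḍ/ at 3 leftward: 2 /e/ → [+RTR]; 1 /j/ blocks.
From /ḍ/ at 4 leftward: 3 /ḍ/ is itself a trigger — this domain ends here.
Target with no active source: position 6 stays [-emphatic].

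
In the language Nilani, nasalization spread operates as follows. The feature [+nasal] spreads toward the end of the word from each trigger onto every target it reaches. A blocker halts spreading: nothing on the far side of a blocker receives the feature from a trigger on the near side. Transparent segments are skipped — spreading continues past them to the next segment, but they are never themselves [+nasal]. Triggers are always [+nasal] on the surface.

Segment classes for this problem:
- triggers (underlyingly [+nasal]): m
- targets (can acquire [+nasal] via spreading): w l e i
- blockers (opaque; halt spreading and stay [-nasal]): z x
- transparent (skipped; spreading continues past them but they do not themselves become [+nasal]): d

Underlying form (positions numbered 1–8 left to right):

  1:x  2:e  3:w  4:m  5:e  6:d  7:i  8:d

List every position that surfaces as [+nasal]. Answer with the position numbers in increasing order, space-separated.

4 5 7

From /m/ at 4 rightward: 5 /e/ → [+nasal]; 6 /d/ transparent; 7 /i/ → [+nasal]; 8 /d/ transparent; word edge.
Targets with no active source: positions 2 3 stay [-nasal].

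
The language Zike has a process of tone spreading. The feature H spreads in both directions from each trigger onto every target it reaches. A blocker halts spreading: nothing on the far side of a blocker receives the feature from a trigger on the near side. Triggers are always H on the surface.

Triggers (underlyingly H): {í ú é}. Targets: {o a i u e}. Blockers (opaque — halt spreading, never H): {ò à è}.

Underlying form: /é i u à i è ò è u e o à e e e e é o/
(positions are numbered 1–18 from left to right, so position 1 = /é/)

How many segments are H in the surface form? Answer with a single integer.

From /é/ at 1 rightward: 2 /i/ → H; 3 /u/ → H; 4 /à/ blocks.
From /é/ at 1 leftward: word edge.
From /é/ at 17 rightward: 18 /o/ → H; word edge.
From /é/ at 17 leftward: 16 /e/ → H; 15 /e/ → H; 14 /e/ → H; 13 /e/ → H; 12 /à/ blocks.
Targets with no active source: positions 5 9 10 11 stay [-high tone].
H positions on the surface: 1 2 3 13 14 15 16 17 18.

9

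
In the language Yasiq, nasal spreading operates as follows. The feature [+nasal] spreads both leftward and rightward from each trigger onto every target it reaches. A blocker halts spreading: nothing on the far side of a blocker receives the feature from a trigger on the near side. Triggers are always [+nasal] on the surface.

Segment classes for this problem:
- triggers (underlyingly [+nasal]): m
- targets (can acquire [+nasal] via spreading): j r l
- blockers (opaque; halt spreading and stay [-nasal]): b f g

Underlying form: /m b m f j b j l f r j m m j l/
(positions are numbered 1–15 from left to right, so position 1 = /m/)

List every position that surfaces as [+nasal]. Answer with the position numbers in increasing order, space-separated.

1 3 10 11 12 13 14 15

From /m/ at 1 rightward: 2 /b/ blocks.
From /m/ at 1 leftward: word edge.
From /m/ at 3 rightward: 4 /f/ blocks.
From /m/ at 3 leftward: 2 /b/ blocks.
From /m/ at 12 rightward: 13 /m/ is itself a trigger — this domain ends here.
From /m/ at 12 leftward: 11 /j/ → [+nasal]; 10 /r/ → [+nasal]; 9 /f/ blocks.
From /m/ at 13 rightward: 14 /j/ → [+nasal]; 15 /l/ → [+nasal]; word edge.
From /m/ at 13 leftward: 12 /m/ is itself a trigger — this domain ends here.
Targets with no active source: positions 5 7 8 stay [-nasal].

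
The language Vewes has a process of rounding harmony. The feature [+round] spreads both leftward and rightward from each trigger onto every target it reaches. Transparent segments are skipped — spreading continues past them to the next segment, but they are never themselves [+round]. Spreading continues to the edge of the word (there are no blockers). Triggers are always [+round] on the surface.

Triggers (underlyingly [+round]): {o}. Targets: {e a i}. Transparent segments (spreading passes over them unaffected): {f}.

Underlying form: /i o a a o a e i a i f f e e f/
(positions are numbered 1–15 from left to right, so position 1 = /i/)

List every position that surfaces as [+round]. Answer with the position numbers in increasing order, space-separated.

1 2 3 4 5 6 7 8 9 10 13 14

From /o/ at 2 rightward: 3 /a/ → [+round]; 4 /a/ → [+round]; 5 /o/ is itself a trigger — this domain ends here.
From /o/ at 2 leftward: 1 /i/ → [+round]; word edge.
From /o/ at 5 rightward: 6 /a/ → [+round]; 7 /e/ → [+round]; 8 /i/ → [+round]; 9 /a/ → [+round]; 10 /i/ → [+round]; 11 /f/ transparent; 12 /f/ transparent; 13 /e/ → [+round]; 14 /e/ → [+round]; 15 /f/ transparent; word edge.
From /o/ at 5 leftward: 4 /a/ → [+round]; 3 /a/ → [+round]; 2 /o/ is itself a trigger — this domain ends here.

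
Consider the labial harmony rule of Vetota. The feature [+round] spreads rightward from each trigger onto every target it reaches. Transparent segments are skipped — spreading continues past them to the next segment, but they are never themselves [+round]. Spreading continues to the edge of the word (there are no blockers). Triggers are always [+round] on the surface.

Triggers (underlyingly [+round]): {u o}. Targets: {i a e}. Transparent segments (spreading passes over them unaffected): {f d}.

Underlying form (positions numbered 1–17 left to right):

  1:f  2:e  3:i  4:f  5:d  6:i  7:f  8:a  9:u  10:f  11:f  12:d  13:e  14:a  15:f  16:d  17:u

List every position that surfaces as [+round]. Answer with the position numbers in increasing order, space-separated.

From /u/ at 9 rightward: 10 /f/ transparent; 11 /f/ transparent; 12 /d/ transparent; 13 /e/ → [+round]; 14 /a/ → [+round]; 15 /f/ transparent; 16 /d/ transparent; 17 /u/ is itself a trigger — this domain ends here.
From /u/ at 17 rightward: word edge.
Targets with no active source: positions 2 3 6 8 stay [-round].

9 13 14 17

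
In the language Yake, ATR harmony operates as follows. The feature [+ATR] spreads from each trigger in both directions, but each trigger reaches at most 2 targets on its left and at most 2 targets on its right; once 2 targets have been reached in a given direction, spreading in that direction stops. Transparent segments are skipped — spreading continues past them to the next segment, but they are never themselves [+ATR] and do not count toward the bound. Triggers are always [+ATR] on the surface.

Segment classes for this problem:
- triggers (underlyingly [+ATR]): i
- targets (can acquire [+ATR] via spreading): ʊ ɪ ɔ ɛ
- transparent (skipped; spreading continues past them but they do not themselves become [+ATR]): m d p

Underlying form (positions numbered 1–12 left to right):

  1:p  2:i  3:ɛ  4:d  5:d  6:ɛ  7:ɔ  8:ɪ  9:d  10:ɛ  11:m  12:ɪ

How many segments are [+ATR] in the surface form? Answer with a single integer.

From /i/ at 2 rightward: 3 /ɛ/ → [+ATR]; 4 /d/ transparent; 5 /d/ transparent; 6 /ɛ/ → [+ATR]; bound reached.
From /i/ at 2 leftward: 1 /p/ transparent; word edge.
Targets with no active source: positions 7 8 10 12 stay [-ATR].
[+ATR] positions on the surface: 2 3 6.

3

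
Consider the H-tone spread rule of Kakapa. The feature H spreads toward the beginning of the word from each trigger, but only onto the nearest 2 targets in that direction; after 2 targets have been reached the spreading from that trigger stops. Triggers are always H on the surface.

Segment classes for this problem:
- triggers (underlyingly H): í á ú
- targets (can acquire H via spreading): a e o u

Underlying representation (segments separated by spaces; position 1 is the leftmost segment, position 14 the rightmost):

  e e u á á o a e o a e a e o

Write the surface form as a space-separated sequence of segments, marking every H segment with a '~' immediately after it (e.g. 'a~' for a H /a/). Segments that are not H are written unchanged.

From /á/ at 4 leftward: 3 /u/ → H; 2 /e/ → H; bound reached.
From /á/ at 5 leftward: 4 /á/ is itself a trigger — this domain ends here.
Targets with no active source: positions 1 6 7 8 9 10 11 12 13 14 stay [-high tone].
H positions on the surface: 2 3 4 5.

e e~ u~ á~ á~ o a e o a e a e o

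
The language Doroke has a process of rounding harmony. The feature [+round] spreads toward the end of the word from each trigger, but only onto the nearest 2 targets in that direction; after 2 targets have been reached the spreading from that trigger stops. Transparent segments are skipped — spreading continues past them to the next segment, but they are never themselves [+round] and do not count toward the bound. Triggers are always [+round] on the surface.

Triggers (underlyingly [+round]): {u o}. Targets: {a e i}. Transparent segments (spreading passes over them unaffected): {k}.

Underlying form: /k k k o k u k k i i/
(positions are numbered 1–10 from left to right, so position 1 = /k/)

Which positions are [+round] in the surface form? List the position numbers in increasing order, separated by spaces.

4 6 9 10

From /o/ at 4 rightward: 5 /k/ transparent; 6 /u/ is itself a trigger — this domain ends here.
From /u/ at 6 rightward: 7 /k/ transparent; 8 /k/ transparent; 9 /i/ → [+round]; 10 /i/ → [+round]; bound reached.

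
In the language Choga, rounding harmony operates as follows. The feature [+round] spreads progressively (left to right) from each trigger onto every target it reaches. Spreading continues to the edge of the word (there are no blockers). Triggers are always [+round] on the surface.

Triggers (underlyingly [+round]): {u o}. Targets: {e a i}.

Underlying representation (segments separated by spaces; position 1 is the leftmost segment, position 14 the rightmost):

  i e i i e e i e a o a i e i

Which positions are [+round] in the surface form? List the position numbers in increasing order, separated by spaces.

From /o/ at 10 rightward: 11 /a/ → [+round]; 12 /i/ → [+round]; 13 /e/ → [+round]; 14 /i/ → [+round]; word edge.
Targets with no active source: positions 1 2 3 4 5 6 7 8 9 stay [-round].

10 11 12 13 14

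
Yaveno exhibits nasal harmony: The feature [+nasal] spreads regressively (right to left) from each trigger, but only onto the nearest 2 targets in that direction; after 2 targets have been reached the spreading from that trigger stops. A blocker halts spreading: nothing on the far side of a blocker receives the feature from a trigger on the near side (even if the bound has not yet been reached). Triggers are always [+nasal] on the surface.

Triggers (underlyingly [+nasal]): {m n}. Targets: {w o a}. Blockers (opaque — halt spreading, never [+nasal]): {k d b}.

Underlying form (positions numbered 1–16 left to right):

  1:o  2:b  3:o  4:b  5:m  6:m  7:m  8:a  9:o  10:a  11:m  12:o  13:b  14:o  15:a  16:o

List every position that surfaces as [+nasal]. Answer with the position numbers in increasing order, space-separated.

5 6 7 9 10 11

From /m/ at 5 leftward: 4 /b/ blocks.
From /m/ at 6 leftward: 5 /m/ is itself a trigger — this domain ends here.
From /m/ at 7 leftward: 6 /m/ is itself a trigger — this domain ends here.
From /m/ at 11 leftward: 10 /a/ → [+nasal]; 9 /o/ → [+nasal]; bound reached.
Targets with no active source: positions 1 3 8 12 14 15 16 stay [-nasal].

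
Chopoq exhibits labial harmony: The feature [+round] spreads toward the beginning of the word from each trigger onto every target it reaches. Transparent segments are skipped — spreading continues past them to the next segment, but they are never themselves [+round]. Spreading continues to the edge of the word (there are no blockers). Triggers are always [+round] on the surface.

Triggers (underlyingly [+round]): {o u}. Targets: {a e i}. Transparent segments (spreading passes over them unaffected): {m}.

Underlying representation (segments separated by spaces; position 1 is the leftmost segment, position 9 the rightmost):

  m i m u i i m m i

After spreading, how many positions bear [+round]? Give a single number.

From /u/ at 4 leftward: 3 /m/ transparent; 2 /i/ → [+round]; 1 /m/ transparent; word edge.
Targets with no active source: positions 5 6 9 stay [-round].
[+round] positions on the surface: 2 4.

2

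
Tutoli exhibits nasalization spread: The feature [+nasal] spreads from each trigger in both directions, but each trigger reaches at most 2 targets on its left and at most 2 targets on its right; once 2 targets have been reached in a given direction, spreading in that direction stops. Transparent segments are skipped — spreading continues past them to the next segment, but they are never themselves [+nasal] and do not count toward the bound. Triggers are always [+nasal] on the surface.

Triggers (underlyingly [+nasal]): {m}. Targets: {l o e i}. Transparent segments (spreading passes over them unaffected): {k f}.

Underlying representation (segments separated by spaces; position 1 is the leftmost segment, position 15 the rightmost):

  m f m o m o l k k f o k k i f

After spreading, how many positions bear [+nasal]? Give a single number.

From /m/ at 1 rightward: 2 /f/ transparent; 3 /m/ is itself a trigger — this domain ends here.
From /m/ at 1 leftward: word edge.
From /m/ at 3 rightward: 4 /o/ → [+nasal]; 5 /m/ is itself a trigger — this domain ends here.
From /m/ at 3 leftward: 2 /f/ transparent; 1 /m/ is itself a trigger — this domain ends here.
From /m/ at 5 rightward: 6 /o/ → [+nasal]; 7 /l/ → [+nasal]; bound reached.
From /m/ at 5 leftward: 4 /o/ → [+nasal]; 3 /m/ is itself a trigger — this domain ends here.
Targets with no active source: positions 11 14 stay [-nasal].
[+nasal] positions on the surface: 1 3 4 5 6 7.

6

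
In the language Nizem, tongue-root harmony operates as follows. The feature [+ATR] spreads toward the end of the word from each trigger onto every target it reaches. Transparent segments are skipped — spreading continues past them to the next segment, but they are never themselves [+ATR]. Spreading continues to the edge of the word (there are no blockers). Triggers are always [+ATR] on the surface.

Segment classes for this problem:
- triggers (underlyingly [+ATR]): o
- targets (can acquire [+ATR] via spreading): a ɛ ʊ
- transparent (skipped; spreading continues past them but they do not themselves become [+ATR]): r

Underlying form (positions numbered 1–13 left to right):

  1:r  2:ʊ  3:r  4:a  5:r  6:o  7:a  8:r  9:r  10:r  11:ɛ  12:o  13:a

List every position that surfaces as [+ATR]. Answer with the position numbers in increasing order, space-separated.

6 7 11 12 13

From /o/ at 6 rightward: 7 /a/ → [+ATR]; 8 /r/ transparent; 9 /r/ transparent; 10 /r/ transparent; 11 /ɛ/ → [+ATR]; 12 /o/ is itself a trigger — this domain ends here.
From /o/ at 12 rightward: 13 /a/ → [+ATR]; word edge.
Targets with no active source: positions 2 4 stay [-ATR].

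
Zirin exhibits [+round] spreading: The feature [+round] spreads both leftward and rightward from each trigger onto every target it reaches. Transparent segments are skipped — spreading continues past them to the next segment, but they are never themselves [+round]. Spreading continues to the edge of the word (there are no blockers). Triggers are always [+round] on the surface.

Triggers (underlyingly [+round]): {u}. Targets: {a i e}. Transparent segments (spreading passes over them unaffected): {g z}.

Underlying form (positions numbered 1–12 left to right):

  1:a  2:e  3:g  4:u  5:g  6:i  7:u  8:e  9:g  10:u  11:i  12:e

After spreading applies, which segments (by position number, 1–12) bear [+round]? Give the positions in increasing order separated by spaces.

1 2 4 6 7 8 10 11 12

From /u/ at 4 rightward: 5 /g/ transparent; 6 /i/ → [+round]; 7 /u/ is itself a trigger — this domain ends here.
From /u/ at 4 leftward: 3 /g/ transparent; 2 /e/ → [+round]; 1 /a/ → [+round]; word edge.
From /u/ at 7 rightward: 8 /e/ → [+round]; 9 /g/ transparent; 10 /u/ is itself a trigger — this domain ends here.
From /u/ at 7 leftward: 6 /i/ → [+round]; 5 /g/ transparent; 4 /u/ is itself a trigger — this domain ends here.
From /u/ at 10 rightward: 11 /i/ → [+round]; 12 /e/ → [+round]; word edge.
From /u/ at 10 leftward: 9 /g/ transparent; 8 /e/ → [+round]; 7 /u/ is itself a trigger — this domain ends here.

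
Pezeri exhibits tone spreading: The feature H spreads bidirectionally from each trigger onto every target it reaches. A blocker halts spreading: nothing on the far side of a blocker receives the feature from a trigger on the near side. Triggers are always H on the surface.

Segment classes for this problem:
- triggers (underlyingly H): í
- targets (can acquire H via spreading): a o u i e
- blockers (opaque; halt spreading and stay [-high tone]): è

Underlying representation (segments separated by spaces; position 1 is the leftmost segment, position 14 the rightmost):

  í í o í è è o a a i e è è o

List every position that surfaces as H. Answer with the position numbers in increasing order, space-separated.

From /í/ at 1 rightward: 2 /í/ is itself a trigger — this domain ends here.
From /í/ at 1 leftward: word edge.
From /í/ at 2 rightward: 3 /o/ → H; 4 /í/ is itself a trigger — this domain ends here.
From /í/ at 2 leftward: 1 /í/ is itself a trigger — this domain ends here.
From /í/ at 4 rightward: 5 /è/ blocks.
From /í/ at 4 leftward: 3 /o/ → H; 2 /í/ is itself a trigger — this domain ends here.
Targets with no active source: positions 7 8 9 10 11 14 stay [-high tone].

1 2 3 4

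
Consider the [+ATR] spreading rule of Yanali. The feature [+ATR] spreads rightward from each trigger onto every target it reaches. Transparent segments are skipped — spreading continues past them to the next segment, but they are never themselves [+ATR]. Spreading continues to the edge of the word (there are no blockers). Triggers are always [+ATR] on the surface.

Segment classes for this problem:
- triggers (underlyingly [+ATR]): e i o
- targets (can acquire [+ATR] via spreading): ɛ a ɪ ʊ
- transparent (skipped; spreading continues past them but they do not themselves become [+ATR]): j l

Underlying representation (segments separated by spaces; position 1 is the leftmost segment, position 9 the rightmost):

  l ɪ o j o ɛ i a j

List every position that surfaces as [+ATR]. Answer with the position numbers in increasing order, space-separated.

3 5 6 7 8

From /o/ at 3 rightward: 4 /j/ transparent; 5 /o/ is itself a trigger — this domain ends here.
From /o/ at 5 rightward: 6 /ɛ/ → [+ATR]; 7 /i/ is itself a trigger — this domain ends here.
From /i/ at 7 rightward: 8 /a/ → [+ATR]; 9 /j/ transparent; word edge.
Target with no active source: position 2 stays [-ATR].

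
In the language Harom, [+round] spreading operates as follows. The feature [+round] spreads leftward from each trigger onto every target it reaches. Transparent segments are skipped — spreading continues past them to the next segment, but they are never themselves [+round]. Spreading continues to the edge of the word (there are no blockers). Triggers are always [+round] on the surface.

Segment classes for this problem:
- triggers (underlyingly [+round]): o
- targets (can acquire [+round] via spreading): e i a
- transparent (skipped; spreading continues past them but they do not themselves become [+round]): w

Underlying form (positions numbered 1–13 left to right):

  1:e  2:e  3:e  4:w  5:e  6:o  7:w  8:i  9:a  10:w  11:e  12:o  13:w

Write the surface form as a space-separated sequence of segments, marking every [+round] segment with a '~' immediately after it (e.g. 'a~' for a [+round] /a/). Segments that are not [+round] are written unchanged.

From /o/ at 6 leftward: 5 /e/ → [+round]; 4 /w/ transparent; 3 /e/ → [+round]; 2 /e/ → [+round]; 1 /e/ → [+round]; word edge.
From /o/ at 12 leftward: 11 /e/ → [+round]; 10 /w/ transparent; 9 /a/ → [+round]; 8 /i/ → [+round]; 7 /w/ transparent; 6 /o/ is itself a trigger — this domain ends here.
[+round] positions on the surface: 1 2 3 5 6 8 9 11 12.

e~ e~ e~ w e~ o~ w i~ a~ w e~ o~ w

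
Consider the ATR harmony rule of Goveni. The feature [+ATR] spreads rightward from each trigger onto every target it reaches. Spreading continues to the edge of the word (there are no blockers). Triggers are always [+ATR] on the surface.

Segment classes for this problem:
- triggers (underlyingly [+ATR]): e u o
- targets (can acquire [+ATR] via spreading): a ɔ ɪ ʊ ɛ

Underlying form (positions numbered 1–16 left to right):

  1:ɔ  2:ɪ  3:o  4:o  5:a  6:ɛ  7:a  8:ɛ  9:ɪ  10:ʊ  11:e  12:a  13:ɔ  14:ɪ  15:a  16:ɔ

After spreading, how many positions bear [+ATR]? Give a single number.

14

From /o/ at 3 rightward: 4 /o/ is itself a trigger — this domain ends here.
From /o/ at 4 rightward: 5 /a/ → [+ATR]; 6 /ɛ/ → [+ATR]; 7 /a/ → [+ATR]; 8 /ɛ/ → [+ATR]; 9 /ɪ/ → [+ATR]; 10 /ʊ/ → [+ATR]; 11 /e/ is itself a trigger — this domain ends here.
From /e/ at 11 rightward: 12 /a/ → [+ATR]; 13 /ɔ/ → [+ATR]; 14 /ɪ/ → [+ATR]; 15 /a/ → [+ATR]; 16 /ɔ/ → [+ATR]; word edge.
Targets with no active source: positions 1 2 stay [-ATR].
[+ATR] positions on the surface: 3 4 5 6 7 8 9 10 11 12 13 14 15 16.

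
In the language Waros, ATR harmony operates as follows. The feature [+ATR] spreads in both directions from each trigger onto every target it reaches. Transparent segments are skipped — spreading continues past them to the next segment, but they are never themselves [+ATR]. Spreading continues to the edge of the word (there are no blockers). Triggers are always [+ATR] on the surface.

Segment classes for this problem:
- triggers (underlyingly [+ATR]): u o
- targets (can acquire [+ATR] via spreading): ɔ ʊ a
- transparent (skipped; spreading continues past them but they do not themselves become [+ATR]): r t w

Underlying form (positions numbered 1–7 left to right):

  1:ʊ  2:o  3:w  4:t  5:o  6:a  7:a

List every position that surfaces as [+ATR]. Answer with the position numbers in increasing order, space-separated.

1 2 5 6 7

From /o/ at 2 rightward: 3 /w/ transparent; 4 /t/ transparent; 5 /o/ is itself a trigger — this domain ends here.
From /o/ at 2 leftward: 1 /ʊ/ → [+ATR]; word edge.
From /o/ at 5 rightward: 6 /a/ → [+ATR]; 7 /a/ → [+ATR]; word edge.
From /o/ at 5 leftward: 4 /t/ transparent; 3 /w/ transparent; 2 /o/ is itself a trigger — this domain ends here.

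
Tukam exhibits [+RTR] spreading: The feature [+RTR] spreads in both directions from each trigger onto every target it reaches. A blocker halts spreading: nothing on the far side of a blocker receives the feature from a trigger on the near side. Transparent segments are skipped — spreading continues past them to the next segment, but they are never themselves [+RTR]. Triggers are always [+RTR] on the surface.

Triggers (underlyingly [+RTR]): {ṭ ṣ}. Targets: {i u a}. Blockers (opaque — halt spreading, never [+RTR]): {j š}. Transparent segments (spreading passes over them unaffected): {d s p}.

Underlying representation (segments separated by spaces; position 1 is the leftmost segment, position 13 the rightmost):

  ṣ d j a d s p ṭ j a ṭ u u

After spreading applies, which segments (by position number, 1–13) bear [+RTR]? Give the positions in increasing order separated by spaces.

From /ṣ/ at 1 rightward: 2 /d/ transparent; 3 /j/ blocks.
From /ṣ/ at 1 leftward: word edge.
From /ṭ/ at 8 rightward: 9 /j/ blocks.
From /ṭ/ at 8 leftward: 7 /p/ transparent; 6 /s/ transparent; 5 /d/ transparent; 4 /a/ → [+RTR]; 3 /j/ blocks.
From /ṭ/ at 11 rightward: 12 /u/ → [+RTR]; 13 /u/ → [+RTR]; word edge.
From /ṭ/ at 11 leftward: 10 /a/ → [+RTR]; 9 /j/ blocks.

1 4 8 10 11 12 13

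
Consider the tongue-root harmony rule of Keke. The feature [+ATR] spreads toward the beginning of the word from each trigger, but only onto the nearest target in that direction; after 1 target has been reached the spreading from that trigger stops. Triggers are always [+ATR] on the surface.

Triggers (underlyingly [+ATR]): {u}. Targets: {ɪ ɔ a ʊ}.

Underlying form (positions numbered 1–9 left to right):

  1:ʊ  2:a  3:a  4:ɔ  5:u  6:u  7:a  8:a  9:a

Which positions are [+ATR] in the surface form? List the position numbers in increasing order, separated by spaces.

4 5 6

From /u/ at 5 leftward: 4 /ɔ/ → [+ATR]; bound reached.
From /u/ at 6 leftward: 5 /u/ is itself a trigger — this domain ends here.
Targets with no active source: positions 1 2 3 7 8 9 stay [-ATR].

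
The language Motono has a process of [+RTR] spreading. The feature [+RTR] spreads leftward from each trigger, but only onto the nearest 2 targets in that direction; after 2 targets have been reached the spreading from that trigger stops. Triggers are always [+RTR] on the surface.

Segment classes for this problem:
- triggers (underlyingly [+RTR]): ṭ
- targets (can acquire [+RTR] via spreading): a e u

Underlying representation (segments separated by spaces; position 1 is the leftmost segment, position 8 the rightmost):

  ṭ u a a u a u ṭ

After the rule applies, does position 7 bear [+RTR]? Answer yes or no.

yes

From /ṭ/ at 1 leftward: word edge.
From /ṭ/ at 8 leftward: 7 /u/ → [+RTR]; 6 /a/ → [+RTR]; bound reached.
Targets with no active source: positions 2 3 4 5 stay [-emphatic].
[+RTR] positions on the surface: 1 6 7 8.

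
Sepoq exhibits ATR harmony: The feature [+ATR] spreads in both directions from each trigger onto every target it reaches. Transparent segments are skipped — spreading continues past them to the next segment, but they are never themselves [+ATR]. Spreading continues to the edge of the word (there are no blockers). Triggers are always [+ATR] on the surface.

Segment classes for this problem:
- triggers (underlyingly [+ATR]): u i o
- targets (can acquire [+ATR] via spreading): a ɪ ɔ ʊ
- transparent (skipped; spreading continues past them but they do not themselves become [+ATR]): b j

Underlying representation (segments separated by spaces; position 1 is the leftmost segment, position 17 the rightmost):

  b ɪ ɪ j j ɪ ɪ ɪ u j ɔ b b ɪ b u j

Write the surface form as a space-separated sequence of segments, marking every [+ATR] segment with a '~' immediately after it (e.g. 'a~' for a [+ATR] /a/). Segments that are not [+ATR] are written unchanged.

b ɪ~ ɪ~ j j ɪ~ ɪ~ ɪ~ u~ j ɔ~ b b ɪ~ b u~ j

From /u/ at 9 rightward: 10 /j/ transparent; 11 /ɔ/ → [+ATR]; 12 /b/ transparent; 13 /b/ transparent; 14 /ɪ/ → [+ATR]; 15 /b/ transparent; 16 /u/ is itself a trigger — this domain ends here.
From /u/ at 9 leftward: 8 /ɪ/ → [+ATR]; 7 /ɪ/ → [+ATR]; 6 /ɪ/ → [+ATR]; 5 /j/ transparent; 4 /j/ transparent; 3 /ɪ/ → [+ATR]; 2 /ɪ/ → [+ATR]; 1 /b/ transparent; word edge.
From /u/ at 16 rightward: 17 /j/ transparent; word edge.
From /u/ at 16 leftward: 15 /b/ transparent; 14 /ɪ/ → [+ATR]; 13 /b/ transparent; 12 /b/ transparent; 11 /ɔ/ → [+ATR]; 10 /j/ transparent; 9 /u/ is itself a trigger — this domain ends here.
[+ATR] positions on the surface: 2 3 6 7 8 9 11 14 16.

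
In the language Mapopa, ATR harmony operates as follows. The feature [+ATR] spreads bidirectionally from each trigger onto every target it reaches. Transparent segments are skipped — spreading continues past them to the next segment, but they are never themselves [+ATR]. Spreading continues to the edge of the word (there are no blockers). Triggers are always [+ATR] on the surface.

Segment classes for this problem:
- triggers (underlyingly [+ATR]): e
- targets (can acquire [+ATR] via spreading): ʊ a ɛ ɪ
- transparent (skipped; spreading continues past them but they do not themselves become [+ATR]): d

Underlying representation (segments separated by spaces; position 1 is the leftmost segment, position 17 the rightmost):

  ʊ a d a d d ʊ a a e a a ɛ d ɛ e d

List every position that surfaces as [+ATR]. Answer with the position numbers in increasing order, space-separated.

1 2 4 7 8 9 10 11 12 13 15 16

From /e/ at 10 rightward: 11 /a/ → [+ATR]; 12 /a/ → [+ATR]; 13 /ɛ/ → [+ATR]; 14 /d/ transparent; 15 /ɛ/ → [+ATR]; 16 /e/ is itself a trigger — this domain ends here.
From /e/ at 10 leftward: 9 /a/ → [+ATR]; 8 /a/ → [+ATR]; 7 /ʊ/ → [+ATR]; 6 /d/ transparent; 5 /d/ transparent; 4 /a/ → [+ATR]; 3 /d/ transparent; 2 /a/ → [+ATR]; 1 /ʊ/ → [+ATR]; word edge.
From /e/ at 16 rightward: 17 /d/ transparent; word edge.
From /e/ at 16 leftward: 15 /ɛ/ → [+ATR]; 14 /d/ transparent; 13 /ɛ/ → [+ATR]; 12 /a/ → [+ATR]; 11 /a/ → [+ATR]; 10 /e/ is itself a trigger — this domain ends here.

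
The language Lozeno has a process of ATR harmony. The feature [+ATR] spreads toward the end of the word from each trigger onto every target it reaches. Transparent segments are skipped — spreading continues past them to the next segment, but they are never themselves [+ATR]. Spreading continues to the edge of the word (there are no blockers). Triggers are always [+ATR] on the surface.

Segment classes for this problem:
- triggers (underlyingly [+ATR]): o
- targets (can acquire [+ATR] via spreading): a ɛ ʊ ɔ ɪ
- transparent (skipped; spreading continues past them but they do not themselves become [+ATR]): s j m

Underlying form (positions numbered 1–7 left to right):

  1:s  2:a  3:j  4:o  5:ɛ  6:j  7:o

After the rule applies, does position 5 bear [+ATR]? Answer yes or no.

From /o/ at 4 rightward: 5 /ɛ/ → [+ATR]; 6 /j/ transparent; 7 /o/ is itself a trigger — this domain ends here.
From /o/ at 7 rightward: word edge.
Target with no active source: position 2 stays [-ATR].
[+ATR] positions on the surface: 4 5 7.

yes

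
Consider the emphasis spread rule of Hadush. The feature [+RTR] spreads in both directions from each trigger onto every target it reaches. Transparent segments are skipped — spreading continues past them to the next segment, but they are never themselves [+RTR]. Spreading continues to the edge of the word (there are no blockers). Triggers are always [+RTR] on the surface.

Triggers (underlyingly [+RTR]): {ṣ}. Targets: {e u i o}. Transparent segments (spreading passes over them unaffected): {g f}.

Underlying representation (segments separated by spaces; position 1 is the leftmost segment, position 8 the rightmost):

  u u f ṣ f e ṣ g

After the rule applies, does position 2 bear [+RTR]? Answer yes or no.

From /ṣ/ at 4 rightward: 5 /f/ transparent; 6 /e/ → [+RTR]; 7 /ṣ/ is itself a trigger — this domain ends here.
From /ṣ/ at 4 leftward: 3 /f/ transparent; 2 /u/ → [+RTR]; 1 /u/ → [+RTR]; word edge.
From /ṣ/ at 7 rightward: 8 /g/ transparent; word edge.
From /ṣ/ at 7 leftward: 6 /e/ → [+RTR]; 5 /f/ transparent; 4 /ṣ/ is itself a trigger — this domain ends here.
[+RTR] positions on the surface: 1 2 4 6 7.

yes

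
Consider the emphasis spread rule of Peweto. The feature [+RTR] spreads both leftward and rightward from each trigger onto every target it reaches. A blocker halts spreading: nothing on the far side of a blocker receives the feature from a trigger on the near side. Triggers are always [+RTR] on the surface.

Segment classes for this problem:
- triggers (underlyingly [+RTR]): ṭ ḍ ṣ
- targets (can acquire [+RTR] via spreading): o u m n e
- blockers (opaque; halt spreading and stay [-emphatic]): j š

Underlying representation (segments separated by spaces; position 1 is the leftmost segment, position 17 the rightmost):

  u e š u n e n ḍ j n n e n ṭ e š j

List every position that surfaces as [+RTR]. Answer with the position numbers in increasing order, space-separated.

4 5 6 7 8 10 11 12 13 14 15

From /ḍ/ at 8 rightward: 9 /j/ blocks.
From /ḍ/ at 8 leftward: 7 /n/ → [+RTR]; 6 /e/ → [+RTR]; 5 /n/ → [+RTR]; 4 /u/ → [+RTR]; 3 /š/ blocks.
From /ṭ/ at 14 rightward: 15 /e/ → [+RTR]; 16 /š/ blocks.
From /ṭ/ at 14 leftward: 13 /n/ → [+RTR]; 12 /e/ → [+RTR]; 11 /n/ → [+RTR]; 10 /n/ → [+RTR]; 9 /j/ blocks.
Targets with no active source: positions 1 2 stay [-emphatic].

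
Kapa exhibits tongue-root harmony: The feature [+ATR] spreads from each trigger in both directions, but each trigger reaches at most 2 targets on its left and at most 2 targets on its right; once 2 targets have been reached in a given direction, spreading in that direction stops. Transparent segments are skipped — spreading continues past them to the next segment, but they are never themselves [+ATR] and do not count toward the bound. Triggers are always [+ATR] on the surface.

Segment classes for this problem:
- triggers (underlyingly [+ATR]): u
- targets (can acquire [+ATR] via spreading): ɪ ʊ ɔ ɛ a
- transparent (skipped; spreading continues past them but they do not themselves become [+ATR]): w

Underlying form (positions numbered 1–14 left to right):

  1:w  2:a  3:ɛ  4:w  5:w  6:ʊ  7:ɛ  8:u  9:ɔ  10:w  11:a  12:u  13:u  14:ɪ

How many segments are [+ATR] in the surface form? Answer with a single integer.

From /u/ at 8 rightward: 9 /ɔ/ → [+ATR]; 10 /w/ transparent; 11 /a/ → [+ATR]; bound reached.
From /u/ at 8 leftward: 7 /ɛ/ → [+ATR]; 6 /ʊ/ → [+ATR]; bound reached.
From /u/ at 12 rightward: 13 /u/ is itself a trigger — this domain ends here.
From /u/ at 12 leftward: 11 /a/ → [+ATR]; 10 /w/ transparent; 9 /ɔ/ → [+ATR]; bound reached.
From /u/ at 13 rightward: 14 /ɪ/ → [+ATR]; word edge.
From /u/ at 13 leftward: 12 /u/ is itself a trigger — this domain ends here.
Targets with no active source: positions 2 3 stay [-ATR].
[+ATR] positions on the surface: 6 7 8 9 11 12 13 14.

8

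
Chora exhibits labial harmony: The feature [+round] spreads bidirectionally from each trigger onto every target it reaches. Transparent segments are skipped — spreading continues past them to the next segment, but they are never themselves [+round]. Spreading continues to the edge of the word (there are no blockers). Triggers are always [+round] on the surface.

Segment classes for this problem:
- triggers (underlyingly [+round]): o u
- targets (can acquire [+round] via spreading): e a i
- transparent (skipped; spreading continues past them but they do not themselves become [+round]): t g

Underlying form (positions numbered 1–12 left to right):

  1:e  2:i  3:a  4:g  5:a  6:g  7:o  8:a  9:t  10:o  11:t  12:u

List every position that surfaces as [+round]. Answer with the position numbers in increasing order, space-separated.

From /o/ at 7 rightward: 8 /a/ → [+round]; 9 /t/ transparent; 10 /o/ is itself a trigger — this domain ends here.
From /o/ at 7 leftward: 6 /g/ transparent; 5 /a/ → [+round]; 4 /g/ transparent; 3 /a/ → [+round]; 2 /i/ → [+round]; 1 /e/ → [+round]; word edge.
From /o/ at 10 rightward: 11 /t/ transparent; 12 /u/ is itself a trigger — this domain ends here.
From /o/ at 10 leftward: 9 /t/ transparent; 8 /a/ → [+round]; 7 /o/ is itself a trigger — this domain ends here.
From /u/ at 12 rightward: word edge.
From /u/ at 12 leftward: 11 /t/ transparent; 10 /o/ is itself a trigger — this domain ends here.

1 2 3 5 7 8 10 12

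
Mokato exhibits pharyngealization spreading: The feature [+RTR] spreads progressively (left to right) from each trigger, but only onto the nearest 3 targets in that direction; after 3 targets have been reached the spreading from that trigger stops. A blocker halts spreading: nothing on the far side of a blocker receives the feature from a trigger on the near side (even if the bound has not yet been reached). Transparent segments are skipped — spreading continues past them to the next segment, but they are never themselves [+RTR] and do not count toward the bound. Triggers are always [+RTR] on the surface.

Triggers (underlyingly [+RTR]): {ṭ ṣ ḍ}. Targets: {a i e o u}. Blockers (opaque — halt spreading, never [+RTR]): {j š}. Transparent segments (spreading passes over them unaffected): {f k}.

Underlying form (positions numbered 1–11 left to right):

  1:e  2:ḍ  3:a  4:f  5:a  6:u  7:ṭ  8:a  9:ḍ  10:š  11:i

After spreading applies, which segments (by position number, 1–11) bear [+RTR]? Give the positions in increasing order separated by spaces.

2 3 5 6 7 8 9

From /ḍ/ at 2 rightward: 3 /a/ → [+RTR]; 4 /f/ transparent; 5 /a/ → [+RTR]; 6 /u/ → [+RTR]; bound reached.
From /ṭ/ at 7 rightward: 8 /a/ → [+RTR]; 9 /ḍ/ is itself a trigger — this domain ends here.
From /ḍ/ at 9 rightward: 10 /š/ blocks.
Targets with no active source: positions 1 11 stay [-emphatic].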